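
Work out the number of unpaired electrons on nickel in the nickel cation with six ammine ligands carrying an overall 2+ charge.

Summing ligand charges against the +2 overall charge gives an oxidation state of +2 for nickel.
Ni sits in group 10, so the d-electron count is 10 − 2 = 8.
In an octahedral field the d⁸ configuration is t₂g⁶e_g² (only one arrangement possible), giving 2 unpaired electrons.

2 unpaired electrons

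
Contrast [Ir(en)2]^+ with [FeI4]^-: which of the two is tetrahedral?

[FeI4]^-

For [Ir(en)2]^+: Ligand charges: ethylenediamine is neutral. With an overall charge of +1 the iridium centre must be in the +1 oxidation state. Iridium is a group-9 element; Ir(I) is therefore d⁸. A 5d d⁸ ion has a large crystal-field splitting; square planar leaves the high-energy d_{x²−y²} orbital empty and maximises CFSE. → square planar.
For [FeI4]^-: Summing ligand charges against the −1 overall charge gives an oxidation state of +3 for iron. Fe sits in group 8, so the d-electron count is 8 − 3 = 5. A high-spin d⁵ ion has zero CFSE in either geometry, so four ligands adopt the sterically favoured tetrahedral geometry. → tetrahedral.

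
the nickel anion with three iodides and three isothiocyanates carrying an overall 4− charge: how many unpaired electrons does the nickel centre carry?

Each iodide is −1; each isothiocyanate is −1; balancing the −4 overall charge requires Ni(II).
Group 10 minus oxidation state 2 gives a d⁸ configuration.
In an octahedral field the d⁸ configuration is t₂g⁶e_g² (only one arrangement possible), giving 2 unpaired electrons.

2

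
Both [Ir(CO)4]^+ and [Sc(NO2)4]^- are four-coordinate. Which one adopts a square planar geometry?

For [Ir(CO)4]^+: Summing ligand charges against the +1 overall charge gives an oxidation state of +1 for iridium. Iridium is a group-9 element; Ir(I) is therefore d⁸. A 5d d⁸ ion has a large crystal-field splitting; square planar leaves the high-energy d_{x²−y²} orbital empty and maximises CFSE. → square planar.
For [Sc(NO2)4]^-: Each nitro (N-bound nitrite) is −1; balancing the −1 overall charge requires Sc(III). Group 3 minus oxidation state 3 gives a d⁰ configuration. A d⁰ ion has no crystal-field stabilisation preference between square planar and tetrahedral, so four ligands adopt the sterically favoured tetrahedral geometry. → tetrahedral.

[Ir(CO)4]^+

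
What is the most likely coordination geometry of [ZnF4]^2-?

Ligand charges: each fluoride is −1. With an overall charge of −2 the zinc centre must be in the +2 oxidation state.
Zinc is a group-12 element; Zn(II) is therefore d¹⁰.
With 4 monodentate ligands the coordination number is 4.
A d¹⁰ ion has no crystal-field stabilisation preference between square planar and tetrahedral, so four ligands adopt the sterically favoured tetrahedral geometry.

tetrahedral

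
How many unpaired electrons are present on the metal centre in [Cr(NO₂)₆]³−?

Summing ligand charges against the −3 overall charge gives an oxidation state of +3 for chromium.
Group 6 minus oxidation state 3 gives a d³ configuration.
In an octahedral field the d³ configuration is t₂g³e_g⁰ (only one arrangement possible), giving 3 unpaired electrons.

3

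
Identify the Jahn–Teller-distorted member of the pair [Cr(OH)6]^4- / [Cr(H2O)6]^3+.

[Cr(OH)6]^4-: Summing ligand charges against the −4 overall charge gives an oxidation state of +2 for chromium. Chromium is a group-6 element; Cr(II) is therefore d⁴. Hydroxide is a weak-field ligand for a first-row metal, so the complex is high-spin. The t₂g³e_g¹ (high-spin) configuration has an unevenly filled e_g set; the Jahn–Teller theorem predicts a tetragonal distortion (typically axial elongation) to lift the degeneracy.
[Cr(H2O)6]^3+: Water is neutral; balancing the +3 overall charge requires Cr(III). Group 6 minus oxidation state 3 gives a d³ configuration. The d³ configuration leaves the e_g set evenly filled (or empty) — no strong Jahn–Teller driving force.

[Cr(OH)6]^4-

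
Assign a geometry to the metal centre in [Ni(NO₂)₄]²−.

Summing ligand charges against the −2 overall charge gives an oxidation state of +2 for nickel.
Nickel is a group-10 element; Ni(II) is therefore d⁸.
Coordination number: 4.
Nitro (N-bound nitrite) is a strong-field ligand (high in the spectrochemical series).
A 3d d⁸ ion with strong-field ligands gains enough CFSE to favour square planar over tetrahedral.

square planar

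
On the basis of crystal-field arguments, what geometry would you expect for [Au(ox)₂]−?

Summing ligand charges against the −1 overall charge gives an oxidation state of +3 for gold.
Group 11 minus oxidation state 3 gives a d⁸ configuration.
Counting donor atoms: 2×oxalate (bidentate) → 4 donors. Coordination number = 4.
A 5d d⁸ ion has a large crystal-field splitting; square planar leaves the high-energy d_{x²−y²} orbital empty and maximises CFSE.

square planar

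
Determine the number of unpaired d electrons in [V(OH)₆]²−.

Each hydroxide is −1; balancing the −2 overall charge requires V(IV).
Vanadium is a group-5 element; V(IV) is therefore d¹.
In an octahedral field the d¹ configuration is t₂g¹e_g⁰ (only one arrangement possible), giving 1 unpaired electron.

1 unpaired electron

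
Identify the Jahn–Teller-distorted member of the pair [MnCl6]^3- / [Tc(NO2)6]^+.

[MnCl6]^3-

[MnCl6]^3-: Summing ligand charges against the −3 overall charge gives an oxidation state of +3 for manganese. Group 7 minus oxidation state 3 gives a d⁴ configuration. Chloride is a weak-field ligand for a first-row metal, so the complex is high-spin. The t₂g³e_g¹ (high-spin) configuration has an unevenly filled e_g set; the Jahn–Teller theorem predicts a tetragonal distortion (typically axial elongation) to lift the degeneracy.
[Tc(NO2)6]^+: Each nitro (N-bound nitrite) is −1; balancing the +1 overall charge requires Tc(VII). Group 7 minus oxidation state 7 gives a d⁰ configuration. The d⁰ configuration leaves the e_g set evenly filled (or empty) — no strong Jahn–Teller driving force.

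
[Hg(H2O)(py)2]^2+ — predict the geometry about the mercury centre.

Summing ligand charges against the +2 overall charge gives an oxidation state of +2 for mercury.
Mercury is a group-12 element; Hg(II) is therefore d¹⁰.
Coordination number: 3.
Three ligands around a d¹⁰ centre minimise repulsion in a trigonal-planar arrangement.

trigonal planar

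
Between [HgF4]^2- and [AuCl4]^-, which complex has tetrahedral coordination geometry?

[HgF4]^2-

For [HgF4]^2-: Each fluoride is −1; balancing the −2 overall charge requires Hg(II). Group 12 minus oxidation state 2 gives a d¹⁰ configuration. A d¹⁰ ion has no crystal-field stabilisation preference between square planar and tetrahedral, so four ligands adopt the sterically favoured tetrahedral geometry. → tetrahedral.
For [AuCl4]^-: Summing ligand charges against the −1 overall charge gives an oxidation state of +3 for gold. Au sits in group 11, so the d-electron count is 11 − 3 = 8. A 5d d⁸ ion has a large crystal-field splitting; square planar leaves the high-energy d_{x²−y²} orbital empty and maximises CFSE. → square planar.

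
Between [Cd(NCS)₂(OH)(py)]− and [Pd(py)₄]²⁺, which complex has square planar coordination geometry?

[Pd(py)₄]²⁺

For [Cd(NCS)₂(OH)(py)]−: Each isothiocyanate is −1; each hydroxide is −1; pyridine is neutral; balancing the −1 overall charge requires Cd(II). Group 12 minus oxidation state 2 gives a d¹⁰ configuration. A d¹⁰ ion has no crystal-field stabilisation preference between square planar and tetrahedral, so four ligands adopt the sterically favoured tetrahedral geometry. → tetrahedral.
For [Pd(py)₄]²⁺: Pyridine is neutral; balancing the +2 overall charge requires Pd(II). Palladium is a group-10 element; Pd(II) is therefore d⁸. A 4d d⁸ ion has a large crystal-field splitting; square planar leaves the high-energy d_{x²−y²} orbital empty and maximises CFSE. → square planar.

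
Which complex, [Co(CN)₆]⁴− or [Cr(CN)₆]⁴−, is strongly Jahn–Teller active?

[Co(CN)₆]⁴−

[Co(CN)₆]⁴−: Summing ligand charges against the −4 overall charge gives an oxidation state of +2 for cobalt. Group 9 minus oxidation state 2 gives a d⁷ configuration. Cyanide is a strong-field ligand (high in the spectrochemical series) for a first-row metal, so the complex is low-spin. The t₂g⁶e_g¹ (low-spin) configuration has an unevenly filled e_g set; the Jahn–Teller theorem predicts a tetragonal distortion (typically axial elongation) to lift the degeneracy.
[Cr(CN)₆]⁴−: Ligand charges: each cyanide is −1. With an overall charge of −4 the chromium centre must be in the +2 oxidation state. Chromium is a group-6 element; Cr(II) is therefore d⁴. Cyanide is a strong-field ligand (high in the spectrochemical series) for a first-row metal, so the complex is low-spin. The d⁴ configuration leaves the e_g set evenly filled (or empty) — no strong Jahn–Teller driving force.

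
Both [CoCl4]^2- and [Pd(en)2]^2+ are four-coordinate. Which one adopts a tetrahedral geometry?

[CoCl4]^2-

For [CoCl4]^2-: Each chloride is −1; balancing the −2 overall charge requires Co(II). Cobalt is a group-9 element; Co(II) is therefore d⁷. For a high-spin 3d d⁷ ion with weak-field ligands the small Δₜ gives little square-planar CFSE advantage, so four ligands adopt the sterically favoured tetrahedral geometry. → tetrahedral.
For [Pd(en)2]^2+: Summing ligand charges against the +2 overall charge gives an oxidation state of +2 for palladium. Group 10 minus oxidation state 2 gives a d⁸ configuration. A 4d d⁸ ion has a large crystal-field splitting; square planar leaves the high-energy d_{x²−y²} orbital empty and maximises CFSE. → square planar.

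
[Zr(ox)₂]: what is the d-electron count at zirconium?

Summing ligand charges against the 0 overall charge gives an oxidation state of +4 for zirconium.
Group 4 minus oxidation state 4 gives a d⁰ configuration.

d0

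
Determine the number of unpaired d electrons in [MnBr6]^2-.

3

Each bromide is −1; balancing the −2 overall charge requires Mn(IV).
Manganese is a group-7 element; Mn(IV) is therefore d³.
In an octahedral field the d³ configuration is t₂g³e_g⁰ (only one arrangement possible), giving 3 unpaired electrons.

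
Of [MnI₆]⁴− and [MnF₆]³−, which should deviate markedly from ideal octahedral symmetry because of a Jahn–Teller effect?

[MnI₆]⁴−: Ligand charges: each iodide is −1. With an overall charge of −4 the manganese centre must be in the +2 oxidation state. Manganese is a group-7 element; Mn(II) is therefore d⁵. Iodide is a weak-field ligand for a first-row metal, so the complex is high-spin. The d⁵ configuration leaves the e_g set evenly filled (or empty) — no strong Jahn–Teller driving force.
[MnF₆]³−: Ligand charges: each fluoride is −1. With an overall charge of −3 the manganese centre must be in the +3 oxidation state. Manganese is a group-7 element; Mn(III) is therefore d⁴. Fluoride is a weak-field ligand for a first-row metal, so the complex is high-spin. The t₂g³e_g¹ (high-spin) configuration has an unevenly filled e_g set; the Jahn–Teller theorem predicts a tetragonal distortion (typically axial elongation) to lift the degeneracy.

[MnF₆]³−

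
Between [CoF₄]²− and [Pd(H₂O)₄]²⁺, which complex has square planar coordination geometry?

[Pd(H₂O)₄]²⁺

For [CoF₄]²−: Each fluoride is −1; balancing the −2 overall charge requires Co(II). Group 9 minus oxidation state 2 gives a d⁷ configuration. For a high-spin 3d d⁷ ion with weak-field ligands the small Δₜ gives little square-planar CFSE advantage, so four ligands adopt the sterically favoured tetrahedral geometry. → tetrahedral.
For [Pd(H₂O)₄]²⁺: Water is neutral; balancing the +2 overall charge requires Pd(II). Palladium is a group-10 element; Pd(II) is therefore d⁸. A 4d d⁸ ion has a large crystal-field splitting; square planar leaves the high-energy d_{x²−y²} orbital empty and maximises CFSE. → square planar.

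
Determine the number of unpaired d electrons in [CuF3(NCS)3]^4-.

Ligand charges: each fluoride is −1; each isothiocyanate is −1. With an overall charge of −4 the copper centre must be in the +2 oxidation state.
Copper is a group-11 element; Cu(II) is therefore d⁹.
In an octahedral field the d⁹ configuration is t₂g⁶e_g³ (only one arrangement possible), giving 1 unpaired electron.

1 unpaired electron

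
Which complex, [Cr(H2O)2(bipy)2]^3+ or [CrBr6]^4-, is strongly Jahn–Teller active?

[Cr(H2O)2(bipy)2]^3+: Water is neutral; 2,2′-bipyridine is neutral; balancing the +3 overall charge requires Cr(III). Chromium is a group-6 element; Cr(III) is therefore d³. The d³ configuration leaves the e_g set evenly filled (or empty) — no strong Jahn–Teller driving force.
[CrBr6]^4-: Each bromide is −1; balancing the −4 overall charge requires Cr(II). Group 6 minus oxidation state 2 gives a d⁴ configuration. Bromide is a weak-field ligand for a first-row metal, so the complex is high-spin. The t₂g³e_g¹ (high-spin) configuration has an unevenly filled e_g set; the Jahn–Teller theorem predicts a tetragonal distortion (typically axial elongation) to lift the degeneracy.

[CrBr6]^4-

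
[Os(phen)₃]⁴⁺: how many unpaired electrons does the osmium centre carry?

1,10-phenanthroline is neutral; balancing the +4 overall charge requires Os(IV).
Osmium is a group-8 element; Os(IV) is therefore d⁴.
Counting donor atoms: 3×1,10-phenanthroline (bidentate) → 6 donors. Coordination number = 6.
The spin state decides the count: a 5d ion has a large Δₒ and is invariably low-spin.
An octahedral low-spin d⁴ ion is t₂g⁴e_g⁰, giving 2 unpaired electrons.

2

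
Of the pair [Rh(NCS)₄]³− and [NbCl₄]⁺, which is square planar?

[Rh(NCS)₄]³−

For [Rh(NCS)₄]³−: Ligand charges: each isothiocyanate is −1. With an overall charge of −3 the rhodium centre must be in the +1 oxidation state. Rhodium is a group-9 element; Rh(I) is therefore d⁸. A 4d d⁸ ion has a large crystal-field splitting; square planar leaves the high-energy d_{x²−y²} orbital empty and maximises CFSE. → square planar.
For [NbCl₄]⁺: Summing ligand charges against the +1 overall charge gives an oxidation state of +5 for niobium. Niobium is a group-5 element; Nb(V) is therefore d⁰. A d⁰ ion has no crystal-field stabilisation preference between square planar and tetrahedral, so four ligands adopt the sterically favoured tetrahedral geometry. → tetrahedral.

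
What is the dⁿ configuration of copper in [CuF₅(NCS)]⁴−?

d9

Each fluoride is −1; each isothiocyanate is −1; balancing the −4 overall charge requires Cu(II).
Copper is a group-11 element; Cu(II) is therefore d⁹.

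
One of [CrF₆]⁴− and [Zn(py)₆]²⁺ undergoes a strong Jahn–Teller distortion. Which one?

[CrF₆]⁴−

[CrF₆]⁴−: Each fluoride is −1; balancing the −4 overall charge requires Cr(II). Group 6 minus oxidation state 2 gives a d⁴ configuration. Fluoride is a weak-field ligand for a first-row metal, so the complex is high-spin. The t₂g³e_g¹ (high-spin) configuration has an unevenly filled e_g set; the Jahn–Teller theorem predicts a tetragonal distortion (typically axial elongation) to lift the degeneracy.
[Zn(py)₆]²⁺: Summing ligand charges against the +2 overall charge gives an oxidation state of +2 for zinc. Zinc is a group-12 element; Zn(II) is therefore d¹⁰. The d¹⁰ configuration leaves the e_g set evenly filled (or empty) — no strong Jahn–Teller driving force.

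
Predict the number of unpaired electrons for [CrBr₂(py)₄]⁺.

Ligand charges: each bromide is −1; pyridine is neutral. With an overall charge of +1 the chromium centre must be in the +3 oxidation state.
Chromium is a group-6 element; Cr(III) is therefore d³.
In an octahedral field the d³ configuration is t₂g³e_g⁰ (only one arrangement possible), giving 3 unpaired electrons.

3 unpaired electrons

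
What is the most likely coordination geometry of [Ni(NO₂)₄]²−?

square planar

Ligand charges: each nitro (N-bound nitrite) is −1. With an overall charge of −2 the nickel centre must be in the +2 oxidation state.
Ni sits in group 10, so the d-electron count is 10 − 2 = 8.
Coordination number: 4.
Nitro (N-bound nitrite) is a strong-field ligand (high in the spectrochemical series).
A 3d d⁸ ion with strong-field ligands gains enough CFSE to favour square planar over tetrahedral.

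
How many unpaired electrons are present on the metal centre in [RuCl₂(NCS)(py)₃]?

1 unpaired electron

Each chloride is −1; each isothiocyanate is −1; pyridine is neutral; balancing the 0 overall charge requires Ru(III).
Ruthenium is a group-8 element; Ru(III) is therefore d⁵.
The spin state decides the count: a 4d ion has a large Δₒ and is invariably low-spin.
An octahedral low-spin d⁵ ion is t₂g⁵e_g⁰, giving 1 unpaired electron.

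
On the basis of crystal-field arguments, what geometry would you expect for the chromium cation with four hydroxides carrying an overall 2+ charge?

tetrahedral

Summing ligand charges against the +2 overall charge gives an oxidation state of +6 for chromium.
Cr sits in group 6, so the d-electron count is 6 − 6 = 0.
With 4 monodentate ligands the coordination number is 4.
A d⁰ ion has no crystal-field stabilisation preference between square planar and tetrahedral, so four ligands adopt the sterically favoured tetrahedral geometry.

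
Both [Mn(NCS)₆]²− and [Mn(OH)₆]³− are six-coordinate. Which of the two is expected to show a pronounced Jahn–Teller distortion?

[Mn(OH)₆]³−

[Mn(NCS)₆]²−: Each isothiocyanate is −1; balancing the −2 overall charge requires Mn(IV). Manganese is a group-7 element; Mn(IV) is therefore d³. The d³ configuration leaves the e_g set evenly filled (or empty) — no strong Jahn–Teller driving force.
[Mn(OH)₆]³−: Summing ligand charges against the −3 overall charge gives an oxidation state of +3 for manganese. Group 7 minus oxidation state 3 gives a d⁴ configuration. Hydroxide is a weak-field ligand for a first-row metal, so the complex is high-spin. The t₂g³e_g¹ (high-spin) configuration has an unevenly filled e_g set; the Jahn–Teller theorem predicts a tetragonal distortion (typically axial elongation) to lift the degeneracy.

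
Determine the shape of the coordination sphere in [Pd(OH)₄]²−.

Summing ligand charges against the −2 overall charge gives an oxidation state of +2 for palladium.
Palladium is a group-10 element; Pd(II) is therefore d⁸.
With 4 monodentate ligands the coordination number is 4.
A 4d d⁸ ion has a large crystal-field splitting; square planar leaves the high-energy d_{x²−y²} orbital empty and maximises CFSE.

square planar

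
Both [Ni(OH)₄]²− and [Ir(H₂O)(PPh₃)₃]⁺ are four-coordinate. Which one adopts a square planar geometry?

[Ir(H₂O)(PPh₃)₃]⁺

For [Ni(OH)₄]²−: Ligand charges: each hydroxide is −1. With an overall charge of −2 the nickel centre must be in the +2 oxidation state. Group 10 minus oxidation state 2 gives a d⁸ configuration. Hydroxide is a weak-field ligand. With weak-field ligands the CFSE gain from square planar is small, so a 3d d⁸ ion takes the sterically preferred tetrahedral geometry. → tetrahedral.
For [Ir(H₂O)(PPh₃)₃]⁺: Summing ligand charges against the +1 overall charge gives an oxidation state of +1 for iridium. Iridium is a group-9 element; Ir(I) is therefore d⁸. A 5d d⁸ ion has a large crystal-field splitting; square planar leaves the high-energy d_{x²−y²} orbital empty and maximises CFSE. → square planar.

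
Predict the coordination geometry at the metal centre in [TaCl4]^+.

Summing ligand charges against the +1 overall charge gives an oxidation state of +5 for tantalum.
Group 5 minus oxidation state 5 gives a d⁰ configuration.
Coordination number: 4.
A d⁰ ion has no crystal-field stabilisation preference between square planar and tetrahedral, so four ligands adopt the sterically favoured tetrahedral geometry.

tetrahedral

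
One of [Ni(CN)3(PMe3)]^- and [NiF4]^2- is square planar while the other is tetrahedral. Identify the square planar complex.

[Ni(CN)3(PMe3)]^-

For [Ni(CN)3(PMe3)]^-: Ligand charges: each cyanide is −1; trimethylphosphine is neutral. With an overall charge of −1 the nickel centre must be in the +2 oxidation state. Nickel is a group-10 element; Ni(II) is therefore d⁸. Cyanide and trimethylphosphine are strong-field ligands (high in the spectrochemical series). A 3d d⁸ ion with strong-field ligands gains enough CFSE to favour square planar over tetrahedral. → square planar.
For [NiF4]^2-: Summing ligand charges against the −2 overall charge gives an oxidation state of +2 for nickel. Nickel is a group-10 element; Ni(II) is therefore d⁸. Fluoride is a weak-field ligand. With weak-field ligands the CFSE gain from square planar is small, so a 3d d⁸ ion takes the sterically preferred tetrahedral geometry. → tetrahedral.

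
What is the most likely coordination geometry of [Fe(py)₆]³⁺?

octahedral

Ligand charges: pyridine is neutral. With an overall charge of +3 the iron centre must be in the +3 oxidation state.
Group 8 minus oxidation state 3 gives a d⁵ configuration.
Coordination number: 6.
Six donors around a single metal centre give an octahedral coordination sphere.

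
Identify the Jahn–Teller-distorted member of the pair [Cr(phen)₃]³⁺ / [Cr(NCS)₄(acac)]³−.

[Cr(phen)₃]³⁺: Ligand charges: 1,10-phenanthroline is neutral. With an overall charge of +3 the chromium centre must be in the +3 oxidation state. Cr sits in group 6, so the d-electron count is 6 − 3 = 3. The d³ configuration leaves the e_g set evenly filled (or empty) — no strong Jahn–Teller driving force.
[Cr(NCS)₄(acac)]³−: Each isothiocyanate is −1; each acetylacetonate is −1; balancing the −3 overall charge requires Cr(II). Group 6 minus oxidation state 2 gives a d⁴ configuration. Acetylacetonate and isothiocyanate are weak-field ligands for a first-row metal, so the complex is high-spin. The t₂g³e_g¹ (high-spin) configuration has an unevenly filled e_g set; the Jahn–Teller theorem predicts a tetragonal distortion (typically axial elongation) to lift the degeneracy.

[Cr(NCS)₄(acac)]³−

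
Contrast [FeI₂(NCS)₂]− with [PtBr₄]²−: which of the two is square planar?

For [FeI₂(NCS)₂]−: Ligand charges: each iodide is −1; each isothiocyanate is −1. With an overall charge of −1 the iron centre must be in the +3 oxidation state. Group 8 minus oxidation state 3 gives a d⁵ configuration. A high-spin d⁵ ion has zero CFSE in either geometry, so four ligands adopt the sterically favoured tetrahedral geometry. → tetrahedral.
For [PtBr₄]²−: Ligand charges: each bromide is −1. With an overall charge of −2 the platinum centre must be in the +2 oxidation state. Pt sits in group 10, so the d-electron count is 10 − 2 = 8. A 5d d⁸ ion has a large crystal-field splitting; square planar leaves the high-energy d_{x²−y²} orbital empty and maximises CFSE. → square planar.

[PtBr₄]²−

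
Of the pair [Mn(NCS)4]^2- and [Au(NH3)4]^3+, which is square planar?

[Au(NH3)4]^3+

For [Mn(NCS)4]^2-: Ligand charges: each isothiocyanate is −1. With an overall charge of −2 the manganese centre must be in the +2 oxidation state. Group 7 minus oxidation state 2 gives a d⁵ configuration. A high-spin d⁵ ion has zero CFSE in either geometry, so four ligands adopt the sterically favoured tetrahedral geometry. → tetrahedral.
For [Au(NH3)4]^3+: Ligand charges: ammonia is neutral. With an overall charge of +3 the gold centre must be in the +3 oxidation state. Au sits in group 11, so the d-electron count is 11 − 3 = 8. A 5d d⁸ ion has a large crystal-field splitting; square planar leaves the high-energy d_{x²−y²} orbital empty and maximises CFSE. → square planar.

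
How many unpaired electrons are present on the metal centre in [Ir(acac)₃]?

0

Ligand charges: each acetylacetonate is −1. With an overall charge of 0 the iridium centre must be in the +3 oxidation state.
Iridium is a group-9 element; Ir(III) is therefore d⁶.
Counting donor atoms: 3×acetylacetonate (bidentate) → 6 donors. Coordination number = 6.
The spin state decides the count: a 5d ion has a large Δₒ and is invariably low-spin.
An octahedral low-spin d⁶ ion is t₂g⁶e_g⁰, giving 0 unpaired electrons.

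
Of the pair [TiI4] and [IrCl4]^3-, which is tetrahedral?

[TiI4]

For [TiI4]: Each iodide is −1; balancing the 0 overall charge requires Ti(IV). Group 4 minus oxidation state 4 gives a d⁰ configuration. A d⁰ ion has no crystal-field stabilisation preference between square planar and tetrahedral, so four ligands adopt the sterically favoured tetrahedral geometry. → tetrahedral.
For [IrCl4]^3-: Summing ligand charges against the −3 overall charge gives an oxidation state of +1 for iridium. Iridium is a group-9 element; Ir(I) is therefore d⁸. A 5d d⁸ ion has a large crystal-field splitting; square planar leaves the high-energy d_{x²−y²} orbital empty and maximises CFSE. → square planar.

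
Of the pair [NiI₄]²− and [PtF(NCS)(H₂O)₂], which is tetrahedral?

For [NiI₄]²−: Each iodide is −1; balancing the −2 overall charge requires Ni(II). Group 10 minus oxidation state 2 gives a d⁸ configuration. Iodide is a weak-field ligand. With weak-field ligands the CFSE gain from square planar is small, so a 3d d⁸ ion takes the sterically preferred tetrahedral geometry. → tetrahedral.
For [PtF(NCS)(H₂O)₂]: Each fluoride is −1; each isothiocyanate is −1; water is neutral; balancing the 0 overall charge requires Pt(II). Group 10 minus oxidation state 2 gives a d⁸ configuration. A 5d d⁸ ion has a large crystal-field splitting; square planar leaves the high-energy d_{x²−y²} orbital empty and maximises CFSE. → square planar.

[NiI₄]²−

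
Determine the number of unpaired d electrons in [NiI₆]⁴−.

Each iodide is −1; balancing the −4 overall charge requires Ni(II).
Group 10 minus oxidation state 2 gives a d⁸ configuration.
In an octahedral field the d⁸ configuration is t₂g⁶e_g² (only one arrangement possible), giving 2 unpaired electrons.

2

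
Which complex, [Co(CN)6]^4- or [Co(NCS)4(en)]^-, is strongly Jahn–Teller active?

[Co(CN)6]^4-

[Co(CN)6]^4-: Summing ligand charges against the −4 overall charge gives an oxidation state of +2 for cobalt. Group 9 minus oxidation state 2 gives a d⁷ configuration. Cyanide is a strong-field ligand (high in the spectrochemical series) for a first-row metal, so the complex is low-spin. The t₂g⁶e_g¹ (low-spin) configuration has an unevenly filled e_g set; the Jahn–Teller theorem predicts a tetragonal distortion (typically axial elongation) to lift the degeneracy.
[Co(NCS)4(en)]^-: Ligand charges: each isothiocyanate is −1; ethylenediamine is neutral. With an overall charge of −1 the cobalt centre must be in the +3 oxidation state. Co sits in group 9, so the d-electron count is 9 − 3 = 6. Co(III) has an exceptionally large octahedral splitting and is low-spin with essentially every ligand except fluoride. The d⁶ configuration leaves the e_g set evenly filled (or empty) — no strong Jahn–Teller driving force.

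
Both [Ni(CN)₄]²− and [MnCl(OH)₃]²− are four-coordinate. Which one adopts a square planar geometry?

For [Ni(CN)₄]²−: Each cyanide is −1; balancing the −2 overall charge requires Ni(II). Nickel is a group-10 element; Ni(II) is therefore d⁸. Cyanide is a strong-field ligand (high in the spectrochemical series). A 3d d⁸ ion with strong-field ligands gains enough CFSE to favour square planar over tetrahedral. → square planar.
For [MnCl(OH)₃]²−: Summing ligand charges against the −2 overall charge gives an oxidation state of +2 for manganese. Group 7 minus oxidation state 2 gives a d⁵ configuration. A high-spin d⁵ ion has zero CFSE in either geometry, so four ligands adopt the sterically favoured tetrahedral geometry. → tetrahedral.

[Ni(CN)₄]²−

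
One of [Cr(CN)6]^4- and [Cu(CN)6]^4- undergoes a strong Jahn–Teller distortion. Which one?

[Cu(CN)6]^4-

[Cr(CN)6]^4-: Summing ligand charges against the −4 overall charge gives an oxidation state of +2 for chromium. Chromium is a group-6 element; Cr(II) is therefore d⁴. Cyanide is a strong-field ligand (high in the spectrochemical series) for a first-row metal, so the complex is low-spin. The d⁴ configuration leaves the e_g set evenly filled (or empty) — no strong Jahn–Teller driving force.
[Cu(CN)6]^4-: Summing ligand charges against the −4 overall charge gives an oxidation state of +2 for copper. Copper is a group-11 element; Cu(II) is therefore d⁹. The t₂g⁶e_g³ configuration has an unevenly filled e_g set; the Jahn–Teller theorem predicts a tetragonal distortion (typically axial elongation) to lift the degeneracy.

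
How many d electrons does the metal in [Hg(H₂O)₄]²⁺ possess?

d¹⁰

Water is neutral; balancing the +2 overall charge requires Hg(II).
Mercury is a group-12 element; Hg(II) is therefore d¹⁰.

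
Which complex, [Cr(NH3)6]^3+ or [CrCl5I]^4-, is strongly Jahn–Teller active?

[CrCl5I]^4-

[Cr(NH3)6]^3+: Ammonia is neutral; balancing the +3 overall charge requires Cr(III). Group 6 minus oxidation state 3 gives a d³ configuration. The d³ configuration leaves the e_g set evenly filled (or empty) — no strong Jahn–Teller driving force.
[CrCl5I]^4-: Each chloride is −1; each iodide is −1; balancing the −4 overall charge requires Cr(II). Group 6 minus oxidation state 2 gives a d⁴ configuration. Chloride and iodide are weak-field ligands for a first-row metal, so the complex is high-spin. The t₂g³e_g¹ (high-spin) configuration has an unevenly filled e_g set; the Jahn–Teller theorem predicts a tetragonal distortion (typically axial elongation) to lift the degeneracy.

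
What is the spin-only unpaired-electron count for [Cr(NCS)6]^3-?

3 unpaired electrons

Each isothiocyanate is −1; balancing the −3 overall charge requires Cr(III).
Cr sits in group 6, so the d-electron count is 6 − 3 = 3.
In an octahedral field the d³ configuration is t₂g³e_g⁰ (only one arrangement possible), giving 3 unpaired electrons.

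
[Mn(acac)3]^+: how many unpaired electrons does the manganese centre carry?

3 unpaired electrons

Each acetylacetonate is −1; balancing the +1 overall charge requires Mn(IV).
Manganese is a group-7 element; Mn(IV) is therefore d³.
Counting donor atoms: 3×acetylacetonate (bidentate) → 6 donors. Coordination number = 6.
In an octahedral field the d³ configuration is t₂g³e_g⁰ (only one arrangement possible), giving 3 unpaired electrons.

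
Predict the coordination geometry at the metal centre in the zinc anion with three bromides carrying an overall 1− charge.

trigonal planar

Ligand charges: each bromide is −1. With an overall charge of −1 the zinc centre must be in the +2 oxidation state.
Zinc is a group-12 element; Zn(II) is therefore d¹⁰.
With 3 monodentate ligands the coordination number is 3.
Three ligands around a d¹⁰ centre minimise repulsion in a trigonal-planar arrangement.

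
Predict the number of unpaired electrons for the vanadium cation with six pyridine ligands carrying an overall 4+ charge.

1

Pyridine is neutral; balancing the +4 overall charge requires V(IV).
Vanadium is a group-5 element; V(IV) is therefore d¹.
In an octahedral field the d¹ configuration is t₂g¹e_g⁰ (only one arrangement possible), giving 1 unpaired electron.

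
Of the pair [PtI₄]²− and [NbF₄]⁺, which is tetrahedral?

[NbF₄]⁺

For [PtI₄]²−: Ligand charges: each iodide is −1. With an overall charge of −2 the platinum centre must be in the +2 oxidation state. Group 10 minus oxidation state 2 gives a d⁸ configuration. A 5d d⁸ ion has a large crystal-field splitting; square planar leaves the high-energy d_{x²−y²} orbital empty and maximises CFSE. → square planar.
For [NbF₄]⁺: Ligand charges: each fluoride is −1. With an overall charge of +1 the niobium centre must be in the +5 oxidation state. Nb sits in group 5, so the d-electron count is 5 − 5 = 0. A d⁰ ion has no crystal-field stabilisation preference between square planar and tetrahedral, so four ligands adopt the sterically favoured tetrahedral geometry. → tetrahedral.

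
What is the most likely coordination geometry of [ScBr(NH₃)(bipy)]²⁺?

tetrahedral

Each bromide is −1; ammonia is neutral; 2,2′-bipyridine is neutral; balancing the +2 overall charge requires Sc(III).
Sc sits in group 3, so the d-electron count is 3 − 3 = 0.
Counting donor atoms: 1×bromide (monodentate) → 1 donor; 1×ammonia (monodentate) → 1 donor; 1×2,2′-bipyridine (bidentate) → 2 donors. Coordination number = 4.
A d⁰ ion has no crystal-field stabilisation preference between square planar and tetrahedral, so four ligands adopt the sterically favoured tetrahedral geometry.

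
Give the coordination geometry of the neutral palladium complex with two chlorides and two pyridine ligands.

square planar

Each chloride is −1; pyridine is neutral; balancing the 0 overall charge requires Pd(II).
Group 10 minus oxidation state 2 gives a d⁸ configuration.
With 4 monodentate ligands the coordination number is 4.
A 4d d⁸ ion has a large crystal-field splitting; square planar leaves the high-energy d_{x²−y²} orbital empty and maximises CFSE.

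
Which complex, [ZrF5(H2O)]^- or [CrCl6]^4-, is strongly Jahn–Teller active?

[CrCl6]^4-

[ZrF5(H2O)]^-: Summing ligand charges against the −1 overall charge gives an oxidation state of +4 for zirconium. Zirconium is a group-4 element; Zr(IV) is therefore d⁰. The d⁰ configuration leaves the e_g set evenly filled (or empty) — no strong Jahn–Teller driving force.
[CrCl6]^4-: Ligand charges: each chloride is −1. With an overall charge of −4 the chromium centre must be in the +2 oxidation state. Chromium is a group-6 element; Cr(II) is therefore d⁴. Chloride is a weak-field ligand for a first-row metal, so the complex is high-spin. The t₂g³e_g¹ (high-spin) configuration has an unevenly filled e_g set; the Jahn–Teller theorem predicts a tetragonal distortion (typically axial elongation) to lift the degeneracy.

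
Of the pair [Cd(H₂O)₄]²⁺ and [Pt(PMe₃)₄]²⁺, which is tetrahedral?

For [Cd(H₂O)₄]²⁺: Summing ligand charges against the +2 overall charge gives an oxidation state of +2 for cadmium. Cadmium is a group-12 element; Cd(II) is therefore d¹⁰. A d¹⁰ ion has no crystal-field stabilisation preference between square planar and tetrahedral, so four ligands adopt the sterically favoured tetrahedral geometry. → tetrahedral.
For [Pt(PMe₃)₄]²⁺: Summing ligand charges against the +2 overall charge gives an oxidation state of +2 for platinum. Pt sits in group 10, so the d-electron count is 10 − 2 = 8. A 5d d⁸ ion has a large crystal-field splitting; square planar leaves the high-energy d_{x²−y²} orbital empty and maximises CFSE. → square planar.

[Cd(H₂O)₄]²⁺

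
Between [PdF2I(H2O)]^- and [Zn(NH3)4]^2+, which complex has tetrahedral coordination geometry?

[Zn(NH3)4]^2+

For [PdF2I(H2O)]^-: Ligand charges: each fluoride is −1; each iodide is −1; water is neutral. With an overall charge of −1 the palladium centre must be in the +2 oxidation state. Pd sits in group 10, so the d-electron count is 10 − 2 = 8. A 4d d⁸ ion has a large crystal-field splitting; square planar leaves the high-energy d_{x²−y²} orbital empty and maximises CFSE. → square planar.
For [Zn(NH3)4]^2+: Ligand charges: ammonia is neutral. With an overall charge of +2 the zinc centre must be in the +2 oxidation state. Group 12 minus oxidation state 2 gives a d¹⁰ configuration. A d¹⁰ ion has no crystal-field stabilisation preference between square planar and tetrahedral, so four ligands adopt the sterically favoured tetrahedral geometry. → tetrahedral.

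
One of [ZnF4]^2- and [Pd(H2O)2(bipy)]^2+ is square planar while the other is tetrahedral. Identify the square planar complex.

[Pd(H2O)2(bipy)]^2+

For [ZnF4]^2-: Ligand charges: each fluoride is −1. With an overall charge of −2 the zinc centre must be in the +2 oxidation state. Zinc is a group-12 element; Zn(II) is therefore d¹⁰. A d¹⁰ ion has no crystal-field stabilisation preference between square planar and tetrahedral, so four ligands adopt the sterically favoured tetrahedral geometry. → tetrahedral.
For [Pd(H2O)2(bipy)]^2+: Ligand charges: water is neutral; 2,2′-bipyridine is neutral. With an overall charge of +2 the palladium centre must be in the +2 oxidation state. Group 10 minus oxidation state 2 gives a d⁸ configuration. A 4d d⁸ ion has a large crystal-field splitting; square planar leaves the high-energy d_{x²−y²} orbital empty and maximises CFSE. → square planar.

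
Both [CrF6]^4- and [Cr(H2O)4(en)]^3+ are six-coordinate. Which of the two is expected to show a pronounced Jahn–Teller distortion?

[CrF6]^4-

[CrF6]^4-: Each fluoride is −1; balancing the −4 overall charge requires Cr(II). Group 6 minus oxidation state 2 gives a d⁴ configuration. Fluoride is a weak-field ligand for a first-row metal, so the complex is high-spin. The t₂g³e_g¹ (high-spin) configuration has an unevenly filled e_g set; the Jahn–Teller theorem predicts a tetragonal distortion (typically axial elongation) to lift the degeneracy.
[Cr(H2O)4(en)]^3+: Ligand charges: water is neutral; ethylenediamine is neutral. With an overall charge of +3 the chromium centre must be in the +3 oxidation state. Cr sits in group 6, so the d-electron count is 6 − 3 = 3. The d³ configuration leaves the e_g set evenly filled (or empty) — no strong Jahn–Teller driving force.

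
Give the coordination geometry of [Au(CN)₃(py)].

square planar

Summing ligand charges against the 0 overall charge gives an oxidation state of +3 for gold.
Group 11 minus oxidation state 3 gives a d⁸ configuration.
With 4 monodentate ligands the coordination number is 4.
A 5d d⁸ ion has a large crystal-field splitting; square planar leaves the high-energy d_{x²−y²} orbital empty and maximises CFSE.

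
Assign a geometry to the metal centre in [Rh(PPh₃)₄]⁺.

Ligand charges: triphenylphosphine is neutral. With an overall charge of +1 the rhodium centre must be in the +1 oxidation state.
Rh sits in group 9, so the d-electron count is 9 − 1 = 8.
Coordination number: 4.
A 4d d⁸ ion has a large crystal-field splitting; square planar leaves the high-energy d_{x²−y²} orbital empty and maximises CFSE.

square planar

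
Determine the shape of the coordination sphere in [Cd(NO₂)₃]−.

trigonal planar

Summing ligand charges against the −1 overall charge gives an oxidation state of +2 for cadmium.
Cadmium is a group-12 element; Cd(II) is therefore d¹⁰.
Coordination number: 3.
Three ligands around a d¹⁰ centre minimise repulsion in a trigonal-planar arrangement.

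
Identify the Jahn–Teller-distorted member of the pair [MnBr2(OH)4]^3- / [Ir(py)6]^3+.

[MnBr2(OH)4]^3-: Ligand charges: each bromide is −1; each hydroxide is −1. With an overall charge of −3 the manganese centre must be in the +3 oxidation state. Group 7 minus oxidation state 3 gives a d⁴ configuration. Bromide and hydroxide are weak-field ligands for a first-row metal, so the complex is high-spin. The t₂g³e_g¹ (high-spin) configuration has an unevenly filled e_g set; the Jahn–Teller theorem predicts a tetragonal distortion (typically axial elongation) to lift the degeneracy.
[Ir(py)6]^3+: Summing ligand charges against the +3 overall charge gives an oxidation state of +3 for iridium. Group 9 minus oxidation state 3 gives a d⁶ configuration. A 5d ion has a large Δₒ and is invariably low-spin. The d⁶ configuration leaves the e_g set evenly filled (or empty) — no strong Jahn–Teller driving force.

[MnBr2(OH)4]^3-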